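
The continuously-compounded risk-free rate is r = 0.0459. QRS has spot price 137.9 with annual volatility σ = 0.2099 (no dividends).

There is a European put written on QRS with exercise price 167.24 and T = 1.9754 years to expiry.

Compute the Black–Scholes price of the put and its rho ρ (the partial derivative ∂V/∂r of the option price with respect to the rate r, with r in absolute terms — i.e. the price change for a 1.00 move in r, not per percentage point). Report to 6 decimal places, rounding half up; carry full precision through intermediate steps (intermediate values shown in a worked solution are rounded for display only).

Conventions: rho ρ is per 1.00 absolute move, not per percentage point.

price = 25.467829
ρ = -207.999831

σ√T = 0.2099·√1.9754 = 0.295012
d₁ = (ln(S/K) + (r+σ²/2)T) / (σ√T) = (ln(137.9/167.24) + (0.0459+0.2099²/2)·1.9754) / 0.295012 = (-0.192901 + 0.134187) / 0.295012 = -0.199023
d₂ = d₁ − σ√T = -0.199023 − 0.295012 = -0.494035
e^{−rT} = 0.913318
N(−d₁) = 0.578878,  N(−d₂) = 0.689359
Put price V = K·e^{−rT}·N(−d₂) − S·N(−d₁) = 105.295044 − 79.827216 = 25.467829
ρ = −K·T·e^{−rT}·N(−d₂) = -207.999831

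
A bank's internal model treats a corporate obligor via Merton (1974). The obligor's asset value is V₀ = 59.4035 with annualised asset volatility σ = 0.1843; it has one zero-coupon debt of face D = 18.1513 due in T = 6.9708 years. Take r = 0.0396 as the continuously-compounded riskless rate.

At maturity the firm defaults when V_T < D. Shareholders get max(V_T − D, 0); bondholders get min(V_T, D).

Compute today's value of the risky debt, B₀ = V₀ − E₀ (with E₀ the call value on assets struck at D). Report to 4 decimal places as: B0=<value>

B0=13.7677

Apply the equity-as-call identities (strike 18.1513, horizon 6.9708 years):
d₁ = [ln(V₀/D) + (r + σ²/2)T] / (σ√T)
   = [ln(59.4035/18.1513) + (0.0396 + 0.5·0.1843²)·6.9708] / (0.1843·√6.9708)
   = [1.185611 + 0.394430] / 0.486594 = 3.247146
d₂ = d₁ − σ√T = 3.247146 − 0.486594 = 2.760552
N(d₁) = 0.999417,  N(d₂) = 0.997115,  e^(−rT) = 0.758780
E₀ = V₀·N(d₁) − D·e^(−rT)·N(d₂)
   = 59.4035·0.999417 − 18.1513·0.758780·0.997115 = 45.635775
B₀ = V₀ − E₀ = 59.4035 − 45.635775 = 13.767725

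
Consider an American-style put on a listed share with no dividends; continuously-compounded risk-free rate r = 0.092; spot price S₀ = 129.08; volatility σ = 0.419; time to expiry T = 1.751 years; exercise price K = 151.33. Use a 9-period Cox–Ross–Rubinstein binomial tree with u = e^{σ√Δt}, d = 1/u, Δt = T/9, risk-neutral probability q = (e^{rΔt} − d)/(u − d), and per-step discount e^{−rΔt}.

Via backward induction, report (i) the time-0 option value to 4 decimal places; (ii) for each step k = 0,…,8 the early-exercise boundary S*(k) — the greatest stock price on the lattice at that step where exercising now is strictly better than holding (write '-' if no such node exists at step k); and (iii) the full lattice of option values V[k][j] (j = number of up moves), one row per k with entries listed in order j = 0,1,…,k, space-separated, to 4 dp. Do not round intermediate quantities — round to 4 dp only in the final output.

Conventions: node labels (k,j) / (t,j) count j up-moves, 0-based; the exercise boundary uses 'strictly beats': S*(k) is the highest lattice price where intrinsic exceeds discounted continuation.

Δt=0.19456, u=1.20300, d=0.83126, q=0.50251, disc=e^(-rΔt)=0.98226
k=9 terminal: V=max(K-S,0) → 126.8684 115.9293 100.0982 77.1875 44.0311 0.0000 0.0000 0.0000 0.0000 0.0000
k=8: j=0 S=29.4271 intr=121.9029 cont=119.2183 V=121.9029[EX]; j=1 S=42.5869 intr=108.7431 cont=106.0586 V=108.7431[EX]; j=2 S=61.6316 intr=89.6984 cont=87.0138 V=89.6984[EX]; j=3 S=89.1931 intr=62.1369 cont=59.4523 V=62.1369[EX]; j=4 S=129.0800 intr=22.2500 cont=21.5164 V=22.2500[EX]; j=5 S=186.8042 intr=0.0000 cont=0.0000 V=0.0000[hold]; j=6 S=270.3426 intr=0.0000 cont=0.0000 V=0.0000[hold]; j=7 S=391.2391 intr=0.0000 cont=0.0000 V=0.0000[hold]; j=8 S=566.2002 intr=0.0000 cont=0.0000 V=0.0000[hold]  S*(8)=129.0800
k=7: j=0 S=35.4007 intr=115.9293 cont=113.2447 V=115.9293[EX]; j=1 S=51.2318 intr=100.0982 cont=97.4136 V=100.0982[EX]; j=2 S=74.1425 intr=77.1875 cont=74.5029 V=77.1875[EX]; j=3 S=107.2989 intr=44.0311 cont=41.3466 V=44.0311[EX]; j=4 S=155.2826 intr=0.0000 cont=10.8728 V=10.8728[hold]; j=5 S=224.7246 intr=0.0000 cont=0.0000 V=0.0000[hold]; j=6 S=325.2208 intr=0.0000 cont=0.0000 V=0.0000[hold]; j=7 S=470.6587 intr=0.0000 cont=0.0000 V=0.0000[hold]  S*(7)=107.2989
k=6: j=0 S=42.5869 intr=108.7431 cont=106.0586 V=108.7431[EX]; j=1 S=61.6316 intr=89.6984 cont=87.0138 V=89.6984[EX]; j=2 S=89.1931 intr=62.1369 cont=59.4523 V=62.1369[EX]; j=3 S=129.0800 intr=22.2500 cont=26.8832 V=26.8832[hold]; j=4 S=186.8042 intr=0.0000 cont=5.3131 V=5.3131[hold]; j=5 S=270.3426 intr=0.0000 cont=0.0000 V=0.0000[hold]; j=6 S=391.2391 intr=0.0000 cont=0.0000 V=0.0000[hold]  S*(6)=89.1931
k=5: j=0 S=51.2318 intr=100.0982 cont=97.4136 V=100.0982[EX]; j=1 S=74.1425 intr=77.1875 cont=74.5029 V=77.1875[EX]; j=2 S=107.2989 intr=44.0311 cont=43.6335 V=44.0311[EX]; j=3 S=155.2826 intr=0.0000 cont=15.7594 V=15.7594[hold]; j=4 S=224.7246 intr=0.0000 cont=2.5963 V=2.5963[hold]; j=5 S=325.2208 intr=0.0000 cont=0.0000 V=0.0000[hold]  S*(5)=107.2989
k=4: j=0 S=61.6316 intr=89.6984 cont=87.0138 V=89.6984[EX]; j=1 S=89.1931 intr=62.1369 cont=59.4523 V=62.1369[EX]; j=2 S=129.0800 intr=22.2500 cont=29.2952 V=29.2952[hold]; j=3 S=186.8042 intr=0.0000 cont=8.9826 V=8.9826[hold]; j=4 S=270.3426 intr=0.0000 cont=1.2687 V=1.2687[hold]  S*(4)=89.1931
k=3: j=0 S=74.1425 intr=77.1875 cont=74.5029 V=77.1875[EX]; j=1 S=107.2989 intr=44.0311 cont=44.8241 V=44.8241[hold]; j=2 S=155.2826 intr=0.0000 cont=18.7493 V=18.7493[hold]; j=3 S=224.7246 intr=0.0000 cont=5.0157 V=5.0157[hold]  S*(3)=74.1425
k=2: j=0 S=89.1931 intr=62.1369 cont=59.8437 V=62.1369[EX]; j=1 S=129.0800 intr=22.2500 cont=31.1585 V=31.1585[hold]; j=2 S=186.8042 intr=0.0000 cont=11.6378 V=11.6378[hold]  S*(2)=89.1931
k=1: j=0 S=107.2989 intr=44.0311 cont=45.7438 V=45.7438[hold]; j=1 S=155.2826 intr=0.0000 cont=20.9704 V=20.9704[hold]  S*(1)=-
k=0: j=0 S=129.0800 intr=22.2500 cont=32.7042 V=32.7042[hold]  S*(0)=-

price = 32.7042
boundary = - - 89.1931 74.1425 89.1931 107.2989 89.1931 107.2989 129.0800
tree:
32.7042
45.7438 20.9704
62.1369 31.1585 11.6378
77.1875 44.8241 18.7493 5.0157
89.6984 62.1369 29.2952 8.9826 1.2687
100.0982 77.1875 44.0311 15.7594 2.5963 0.0000
108.7431 89.6984 62.1369 26.8832 5.3131 0.0000 0.0000
115.9293 100.0982 77.1875 44.0311 10.8728 0.0000 0.0000 0.0000
121.9029 108.7431 89.6984 62.1369 22.2500 0.0000 0.0000 0.0000 0.0000
126.8684 115.9293 100.0982 77.1875 44.0311 0.0000 0.0000 0.0000 0.0000 0.0000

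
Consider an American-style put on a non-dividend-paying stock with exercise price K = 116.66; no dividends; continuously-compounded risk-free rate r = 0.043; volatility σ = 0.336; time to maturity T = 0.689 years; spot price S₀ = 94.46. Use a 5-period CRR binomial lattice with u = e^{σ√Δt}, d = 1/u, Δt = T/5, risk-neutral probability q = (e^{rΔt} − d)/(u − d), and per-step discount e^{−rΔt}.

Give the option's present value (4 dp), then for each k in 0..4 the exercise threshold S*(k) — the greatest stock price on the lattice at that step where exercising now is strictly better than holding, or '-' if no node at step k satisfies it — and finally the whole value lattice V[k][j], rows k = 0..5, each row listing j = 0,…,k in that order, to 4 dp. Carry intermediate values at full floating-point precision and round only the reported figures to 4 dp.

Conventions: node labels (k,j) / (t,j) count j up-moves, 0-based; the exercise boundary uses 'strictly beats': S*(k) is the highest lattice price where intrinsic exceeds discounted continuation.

Δt=0.13780  u=1.13284  d=0.88274  q=0.49262  discount=0.99409
step 5 (expiry): payoffs max(K−S,0) = 66.0304 51.6857 33.2767 9.6519 0.0000 0.0000
step 4: (k=4,j=0): S=57.3553, K−S=59.3047, hold=58.6155 ⇒ V=59.3047 exercise | (k=4,j=1): S=73.6056, K−S=43.0544, hold=42.3652 ⇒ V=43.0544 exercise | (k=4,j=2): S=94.4600, K−S=22.2000, hold=21.5108 ⇒ V=22.2000 exercise | (k=4,j=3): S=121.2231, K−S=0.0000, hold=4.8682 ⇒ V=4.8682 continue | (k=4,j=4): S=155.5688, K−S=0.0000, hold=0.0000 ⇒ V=0.0000 continue  boundary S*=94.4600
step 3: (k=3,j=0): S=64.9743, K−S=51.6857, hold=50.9964 ⇒ V=51.6857 exercise | (k=3,j=1): S=83.3833, K−S=33.2767, hold=32.5875 ⇒ V=33.2767 exercise | (k=3,j=2): S=107.0081, K−S=9.6519, hold=13.5813 ⇒ V=13.5813 continue | (k=3,j=3): S=137.3264, K−S=0.0000, hold=2.4555 ⇒ V=2.4555 continue  boundary S*=83.3833
step 2: (k=2,j=0): S=73.6056, K−S=43.0544, hold=42.3652 ⇒ V=43.0544 exercise | (k=2,j=1): S=94.4600, K−S=22.2000, hold=23.4351 ⇒ V=23.4351 continue | (k=2,j=2): S=121.2231, K−S=0.0000, hold=8.0526 ⇒ V=8.0526 continue  boundary S*=73.6056
step 1: (k=1,j=0): S=83.3833, K−S=33.2767, hold=33.1923 ⇒ V=33.2767 exercise | (k=1,j=1): S=107.0081, K−S=9.6519, hold=15.7637 ⇒ V=15.7637 continue  boundary S*=83.3833
step 0: (k=0,j=0): S=94.4600, K−S=22.2000, hold=24.5038 ⇒ V=24.5038 continue  boundary S*=-

price = 24.5038
boundary = - 83.3833 73.6056 83.3833 94.4600
tree:
24.5038
33.2767 15.7637
43.0544 23.4351 8.0526
51.6857 33.2767 13.5813 2.4555
59.3047 43.0544 22.2000 4.8682 0.0000
66.0304 51.6857 33.2767 9.6519 0.0000 0.0000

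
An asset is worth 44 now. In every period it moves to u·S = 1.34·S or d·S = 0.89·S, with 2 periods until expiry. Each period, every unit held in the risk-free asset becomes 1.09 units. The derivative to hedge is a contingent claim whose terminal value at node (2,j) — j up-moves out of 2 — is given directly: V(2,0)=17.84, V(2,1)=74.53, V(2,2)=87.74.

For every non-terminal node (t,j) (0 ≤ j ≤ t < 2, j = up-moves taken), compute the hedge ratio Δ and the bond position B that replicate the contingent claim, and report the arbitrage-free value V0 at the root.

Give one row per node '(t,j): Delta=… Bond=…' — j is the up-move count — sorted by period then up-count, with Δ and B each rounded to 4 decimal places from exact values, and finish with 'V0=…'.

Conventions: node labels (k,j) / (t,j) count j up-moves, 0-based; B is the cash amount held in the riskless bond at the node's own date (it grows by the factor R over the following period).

Since d<R<u, set p* = (R−d)/(u−d) = 0.4444; price each node as the discounted p*-expectation of its children.
Payoffs at expiry: V(2,0)=17.8400, V(2,1)=74.5300, V(2,2)=87.7400
  t=1,j=0: stock 39.1600 → up 52.4744 (V=74.5300), down 34.8524 (V=17.8400). Price 39.4822; hedge Δ=3.2170, bond B=-86.4956.
  t=1,j=1: stock 58.9600 → up 79.0064 (V=87.7400), down 52.4744 (V=74.5300). Price 73.7625; hedge Δ=0.4979, bond B=44.4069.
  t=0,j=0: stock 44.0000 → up 58.9600 (V=73.7625), down 39.1600 (V=39.4822). Price 50.1999; hedge Δ=1.7313, bond B=-25.9786.
Sanity check at the root: Δ(0,0)·S0 + B(0,0) reproduces V0 = 50.1999.

(0,0): Delta=1.7313 Bond=-25.9786
(1,0): Delta=3.2170 Bond=-86.4956
(1,1): Delta=0.4979 Bond=44.4069
V0=50.1999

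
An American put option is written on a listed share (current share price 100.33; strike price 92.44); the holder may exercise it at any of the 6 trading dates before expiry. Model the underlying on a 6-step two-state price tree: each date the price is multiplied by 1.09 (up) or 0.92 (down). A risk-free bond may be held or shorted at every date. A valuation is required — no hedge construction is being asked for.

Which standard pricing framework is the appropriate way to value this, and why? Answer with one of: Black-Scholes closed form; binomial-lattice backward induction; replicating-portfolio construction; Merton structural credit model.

framework: binomial-lattice backward induction

Key observation: early exercise of the strike-92.44 put must be checked at each of the 6 dates (spot 100.33), which forces a node-by-node comparison of intrinsic and continuation value backward from expiry.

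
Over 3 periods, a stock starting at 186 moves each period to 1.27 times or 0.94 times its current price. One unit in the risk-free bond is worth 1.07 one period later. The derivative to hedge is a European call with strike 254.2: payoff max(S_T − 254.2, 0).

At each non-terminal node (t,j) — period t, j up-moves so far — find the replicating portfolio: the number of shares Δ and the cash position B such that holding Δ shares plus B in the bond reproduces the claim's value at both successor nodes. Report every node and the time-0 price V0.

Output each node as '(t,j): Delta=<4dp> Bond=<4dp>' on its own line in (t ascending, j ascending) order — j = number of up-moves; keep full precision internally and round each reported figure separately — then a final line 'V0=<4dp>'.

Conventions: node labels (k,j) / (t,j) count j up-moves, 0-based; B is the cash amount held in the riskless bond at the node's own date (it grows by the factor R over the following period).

(0,0): Delta=0.4075 Bond=-63.0676
(1,0): Delta=0.1774 Bond=-27.2466
(1,1): Delta=0.6696 Bond=-129.3834
(2,0): Delta=0.0000 Bond=0.0000
(2,1): Delta=0.3794 Bond=-74.0059
(2,2): Delta=1.0000 Bond=-237.5701
V0=12.7308

Arbitrage-free pricing uses the up-move probability p* = (R−d)/(u−d) = 0.3939, discounting each step at R = 1.07.
Terminal payoffs: V(3,0)=0.0000, V(3,1)=0.0000, V(3,2)=27.7994, V(3,3)=126.7992
(2,0): S=164.3496. Δ = (V_up−V_dn)/(S_up−S_dn) = (0.0000−0.0000)/(208.7240−154.4886) = 0.0000. V = [p*·0.0000 + (1−p*)·0.0000]/1.07 = 0.0000. B = V − Δ·S = 0.0000.
(2,1): S=222.0468. Δ = (V_up−V_dn)/(S_up−S_dn) = (27.7994−0.0000)/(281.9994−208.7240) = 0.3794. V = [p*·27.7994 + (1−p*)·0.0000]/1.07 = 10.2349. B = V − Δ·S = -74.0059.
(2,2): S=299.9994. Δ = (V_up−V_dn)/(S_up−S_dn) = (126.7992−27.7994)/(380.9992−281.9994) = 1.0000. V = [p*·126.7992 + (1−p*)·27.7994]/1.07 = 62.4293. B = V − Δ·S = -237.5701.
(1,0): S=174.8400. Δ = (V_up−V_dn)/(S_up−S_dn) = (10.2349−0.0000)/(222.0468−164.3496) = 0.1774. V = [p*·10.2349 + (1−p*)·0.0000]/1.07 = 3.7681. B = V − Δ·S = -27.2466.
(1,1): S=236.2200. Δ = (V_up−V_dn)/(S_up−S_dn) = (62.4293−10.2349)/(299.9994−222.0468) = 0.6696. V = [p*·62.4293 + (1−p*)·10.2349]/1.07 = 28.7816. B = V − Δ·S = -129.3834.
(0,0): S=186.0000. Δ = (V_up−V_dn)/(S_up−S_dn) = (28.7816−3.7681)/(236.2200−174.8400) = 0.4075. V = [p*·28.7816 + (1−p*)·3.7681]/1.07 = 12.7308. B = V − Δ·S = -63.0676.
Check: Δ(0,0)·S0 + B(0,0) = 12.7308 = V0.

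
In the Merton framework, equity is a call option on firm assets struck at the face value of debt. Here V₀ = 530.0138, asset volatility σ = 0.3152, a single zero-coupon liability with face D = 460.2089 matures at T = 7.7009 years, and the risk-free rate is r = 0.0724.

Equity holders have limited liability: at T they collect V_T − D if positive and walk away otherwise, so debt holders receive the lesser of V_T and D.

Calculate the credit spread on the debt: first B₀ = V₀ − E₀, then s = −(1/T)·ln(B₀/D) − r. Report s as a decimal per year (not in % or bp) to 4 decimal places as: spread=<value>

Work the structural quantities from V₀ = 530.0138 against face 460.2089:
d₁ = [ln(V₀/D) + (r + σ²/2)T] / (σ√T)
   = [ln(530.0138/460.2089) + (0.0724 + 0.5·0.3152²)·7.7009] / (0.3152·√7.7009)
   = [0.141223 + 0.940091] / 0.874696 = 1.236217
d₂ = d₁ − σ√T = 1.236217 − 0.874696 = 0.361522
N(d₁) = 0.891811,  N(d₂) = 0.641145,  e^(−rT) = 0.572613
E₀ = V₀·N(d₁) − D·e^(−rT)·N(d₂)
   = 530.0138·0.891811 − 460.2089·0.572613·0.641145 = 303.716564
B₀ = V₀ − E₀ = 530.0138 − 303.716564 = 226.297236
spread = −(1/T)·ln(B₀/D) − r = −(1/7.7009)·ln(226.297236/460.2089) − 0.0724 = 0.01977509

spread=0.0198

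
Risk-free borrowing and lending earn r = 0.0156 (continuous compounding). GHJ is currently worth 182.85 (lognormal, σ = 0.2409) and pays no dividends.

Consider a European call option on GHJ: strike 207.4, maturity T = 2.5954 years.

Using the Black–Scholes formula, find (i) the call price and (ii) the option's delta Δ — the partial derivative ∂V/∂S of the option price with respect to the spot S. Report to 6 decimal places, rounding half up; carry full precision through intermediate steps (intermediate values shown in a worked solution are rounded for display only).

price = 21.929755
Δ = 0.489531

σ√T = 0.2409·√2.5954 = 0.388096
d₁ = (ln(S/K) + (r+σ²/2)T) / (σ√T) = (ln(182.85/207.4) + (0.0156+0.2409²/2)·2.5954) / 0.388096 = (-0.125983 + 0.115797) / 0.388096 = -0.026245
d₂ = d₁ − σ√T = -0.026245 − 0.388096 = -0.414341
e^{−rT} = 0.960320
N(d₁) = 0.489531,  N(d₂) = 0.339312
Call price V = S·N(d₁) − K·e^{−rT}·N(d₂) = 89.510706 − 67.580951 = 21.929755
Δ = N(d₁) = 0.489531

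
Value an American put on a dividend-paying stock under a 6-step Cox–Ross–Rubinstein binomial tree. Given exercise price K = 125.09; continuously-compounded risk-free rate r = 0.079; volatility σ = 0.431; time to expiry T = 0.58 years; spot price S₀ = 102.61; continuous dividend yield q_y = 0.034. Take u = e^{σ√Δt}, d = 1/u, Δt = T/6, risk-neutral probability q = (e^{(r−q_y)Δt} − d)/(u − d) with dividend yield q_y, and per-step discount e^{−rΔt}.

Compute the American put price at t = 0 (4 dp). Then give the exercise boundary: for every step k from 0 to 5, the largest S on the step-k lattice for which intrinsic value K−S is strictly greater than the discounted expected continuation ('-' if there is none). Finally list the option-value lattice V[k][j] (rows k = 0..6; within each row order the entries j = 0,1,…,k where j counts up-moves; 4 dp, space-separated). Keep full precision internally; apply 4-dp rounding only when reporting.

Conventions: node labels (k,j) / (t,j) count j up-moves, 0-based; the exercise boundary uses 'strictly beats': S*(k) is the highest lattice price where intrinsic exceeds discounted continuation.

Δt=0.09667  u=1.14340  d=0.87459  q=0.48277  discount=0.99239
step 6 (expiry): payoffs max(K−S,0) = 79.1693 65.0553 46.6033 22.4800 0.0000 0.0000 0.0000
step 5: (k=5,j=0): S=52.5055, K−S=72.5845, hold=71.8051 ⇒ V=72.5845 exercise | (k=5,j=1): S=68.6434, K−S=56.4466, hold=55.7202 ⇒ V=56.4466 exercise | (k=5,j=2): S=89.7414, K−S=35.3486, hold=34.6914 ⇒ V=35.3486 exercise | (k=5,j=3): S=117.3239, K−S=7.7661, hold=11.5389 ⇒ V=11.5389 continue | (k=5,j=4): S=153.3841, K−S=0.0000, hold=0.0000 ⇒ V=0.0000 continue | (k=5,j=5): S=200.5276, K−S=0.0000, hold=0.0000 ⇒ V=0.0000 continue  boundary S*=89.7414
step 4: (k=4,j=0): S=60.0347, K−S=65.0553, hold=64.3007 ⇒ V=65.0553 exercise | (k=4,j=1): S=78.4867, K−S=46.6033, hold=45.9092 ⇒ V=46.6033 exercise | (k=4,j=2): S=102.6100, K−S=22.4800, hold=23.6726 ⇒ V=23.6726 continue | (k=4,j=3): S=134.1478, K−S=0.0000, hold=5.9229 ⇒ V=5.9229 continue | (k=4,j=4): S=175.3789, K−S=0.0000, hold=0.0000 ⇒ V=0.0000 continue  boundary S*=78.4867
step 3: (k=3,j=0): S=68.6434, K−S=56.4466, hold=55.7202 ⇒ V=56.4466 exercise | (k=3,j=1): S=89.7414, K−S=35.3486, hold=35.2628 ⇒ V=35.3486 exercise | (k=3,j=2): S=117.3239, K−S=7.7661, hold=14.9887 ⇒ V=14.9887 continue | (k=3,j=3): S=153.3841, K−S=0.0000, hold=3.0402 ⇒ V=3.0402 continue  boundary S*=89.7414
step 2: (k=2,j=0): S=78.4867, K−S=46.6033, hold=45.9092 ⇒ V=46.6033 exercise | (k=2,j=1): S=102.6100, K−S=22.4800, hold=25.3254 ⇒ V=25.3254 continue | (k=2,j=2): S=134.1478, K−S=0.0000, hold=9.1503 ⇒ V=9.1503 continue  boundary S*=78.4867
step 1: (k=1,j=0): S=89.7414, K−S=35.3486, hold=36.0547 ⇒ V=36.0547 continue | (k=1,j=1): S=117.3239, K−S=7.7661, hold=17.3833 ⇒ V=17.3833 continue  boundary S*=-
step 0: (k=0,j=0): S=102.6100, K−S=22.4800, hold=26.8350 ⇒ V=26.8350 continue  boundary S*=-

price = 26.8350
boundary = - - 78.4867 89.7414 78.4867 89.7414
tree:
26.8350
36.0547 17.3833
46.6033 25.3254 9.1503
56.4466 35.3486 14.9887 3.0402
65.0553 46.6033 23.6726 5.9229 0.0000
72.5845 56.4466 35.3486 11.5389 0.0000 0.0000
79.1693 65.0553 46.6033 22.4800 0.0000 0.0000 0.0000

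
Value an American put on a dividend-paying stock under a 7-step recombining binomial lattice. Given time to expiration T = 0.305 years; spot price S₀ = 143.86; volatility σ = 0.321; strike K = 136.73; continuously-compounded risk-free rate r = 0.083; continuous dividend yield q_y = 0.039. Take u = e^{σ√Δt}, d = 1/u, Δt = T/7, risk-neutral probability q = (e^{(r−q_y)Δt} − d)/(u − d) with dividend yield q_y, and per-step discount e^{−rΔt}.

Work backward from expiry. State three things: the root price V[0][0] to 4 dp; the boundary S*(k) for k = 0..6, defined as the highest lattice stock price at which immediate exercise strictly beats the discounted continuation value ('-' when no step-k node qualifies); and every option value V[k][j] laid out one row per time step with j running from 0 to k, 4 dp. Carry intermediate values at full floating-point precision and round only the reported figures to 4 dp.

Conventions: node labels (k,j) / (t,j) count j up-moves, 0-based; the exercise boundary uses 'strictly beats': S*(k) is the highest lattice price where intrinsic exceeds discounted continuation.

Δt=0.04357  u=1.06930  d=0.93519  q=0.49756  discount=0.99639
step 7 (expiry): payoffs max(K−S,0) = 46.7302 33.8239 19.0668 2.1935 0.0000 0.0000 0.0000 0.0000
step 6: (k=6,j=0): S=96.2368, K−S=40.4932, hold=40.1630 ⇒ V=40.4932 exercise | (k=6,j=1): S=110.0375, K−S=26.6925, hold=26.3857 ⇒ V=26.6925 exercise | (k=6,j=2): S=125.8173, K−S=10.9127, hold=10.6327 ⇒ V=10.9127 exercise | (k=6,j=3): S=143.8600, K−S=0.0000, hold=1.0981 ⇒ V=1.0981 continue | (k=6,j=4): S=164.4901, K−S=0.0000, hold=0.0000 ⇒ V=0.0000 continue | (k=6,j=5): S=188.0786, K−S=0.0000, hold=0.0000 ⇒ V=0.0000 continue | (k=6,j=6): S=215.0498, K−S=0.0000, hold=0.0000 ⇒ V=0.0000 continue  boundary S*=125.8173
step 5: (k=5,j=0): S=102.9061, K−S=33.8239, hold=33.5051 ⇒ V=33.8239 exercise | (k=5,j=1): S=117.6632, K−S=19.0668, hold=18.7730 ⇒ V=19.0668 exercise | (k=5,j=2): S=134.5365, K−S=2.1935, hold=6.0075 ⇒ V=6.0075 continue | (k=5,j=3): S=153.8296, K−S=0.0000, hold=0.5497 ⇒ V=0.5497 continue | (k=5,j=4): S=175.8893, K−S=0.0000, hold=0.0000 ⇒ V=0.0000 continue | (k=5,j=5): S=201.1125, K−S=0.0000, hold=0.0000 ⇒ V=0.0000 continue  boundary S*=117.6632
step 4: (k=4,j=0): S=110.0375, K−S=26.6925, hold=26.3857 ⇒ V=26.6925 exercise | (k=4,j=1): S=125.8173, K−S=10.9127, hold=12.5236 ⇒ V=12.5236 continue | (k=4,j=2): S=143.8600, K−S=0.0000, hold=3.2800 ⇒ V=3.2800 continue | (k=4,j=3): S=164.4901, K−S=0.0000, hold=0.2752 ⇒ V=0.2752 continue | (k=4,j=4): S=188.0786, K−S=0.0000, hold=0.0000 ⇒ V=0.0000 continue  boundary S*=110.0375
step 3: (k=3,j=0): S=117.6632, K−S=19.0668, hold=19.5717 ⇒ V=19.5717 continue | (k=3,j=1): S=134.5365, K−S=2.1935, hold=7.8957 ⇒ V=7.8957 continue | (k=3,j=2): S=153.8296, K−S=0.0000, hold=1.7785 ⇒ V=1.7785 continue | (k=3,j=3): S=175.8893, K−S=0.0000, hold=0.1378 ⇒ V=0.1378 continue  boundary S*=-
step 2: (k=2,j=0): S=125.8173, K−S=10.9127, hold=13.7125 ⇒ V=13.7125 continue | (k=2,j=1): S=143.8600, K−S=0.0000, hold=4.8345 ⇒ V=4.8345 continue | (k=2,j=2): S=164.4901, K−S=0.0000, hold=0.9587 ⇒ V=0.9587 continue  boundary S*=-
step 1: (k=1,j=0): S=134.5365, K−S=2.1935, hold=9.2616 ⇒ V=9.2616 continue | (k=1,j=1): S=153.8296, K−S=0.0000, hold=2.8955 ⇒ V=2.8955 continue  boundary S*=-
step 0: (k=0,j=0): S=143.8600, K−S=0.0000, hold=6.0721 ⇒ V=6.0721 continue  boundary S*=-

price = 6.0721
boundary = - - - - 110.0375 117.6632 125.8173
tree:
6.0721
9.2616 2.8955
13.7125 4.8345 0.9587
19.5717 7.8957 1.7785 0.1378
26.6925 12.5236 3.2800 0.2752 0.0000
33.8239 19.0668 6.0075 0.5497 0.0000 0.0000
40.4932 26.6925 10.9127 1.0981 0.0000 0.0000 0.0000
46.7302 33.8239 19.0668 2.1935 0.0000 0.0000 0.0000 0.0000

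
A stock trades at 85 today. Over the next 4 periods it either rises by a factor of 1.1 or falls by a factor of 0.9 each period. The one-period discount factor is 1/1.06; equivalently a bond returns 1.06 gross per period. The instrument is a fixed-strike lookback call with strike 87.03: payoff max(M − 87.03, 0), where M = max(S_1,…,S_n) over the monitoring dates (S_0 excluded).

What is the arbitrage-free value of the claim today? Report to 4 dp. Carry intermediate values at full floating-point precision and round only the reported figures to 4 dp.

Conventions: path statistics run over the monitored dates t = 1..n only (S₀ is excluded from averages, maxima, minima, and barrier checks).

Risk-neutral up-probability p* = (R−d)/(u−d) = (1.06−0.9)/(1.1−0.9) = 0.8000; the claim prices as the p*-weighted sum of path payoffs discounted by R^4.
Enumerate all 2^4 = 16 price paths (U = up ×1.1, D = down ×0.9); each path with k up-moves has probability p*^k·(1−p*)^(4−k).
DDDD: M=76.5000, payoff=0.0000, prob=0.001600
UDDD: M=93.5000, payoff=6.4700, prob=0.006400
DUDD: M=84.1500, payoff=0.0000, prob=0.006400
UUDD: M=102.8500, payoff=15.8200, prob=0.025600
DDUD: M=76.5000, payoff=0.0000, prob=0.006400
UDUD: M=93.5000, payoff=6.4700, prob=0.025600
DUUD: M=92.5650, payoff=5.5350, prob=0.025600
UUUD: M=113.1350, payoff=26.1050, prob=0.102400
DDDU: M=76.5000, payoff=0.0000, prob=0.006400
UDDU: M=93.5000, payoff=6.4700, prob=0.025600
DUDU: M=84.1500, payoff=0.0000, prob=0.025600
UUDU: M=102.8500, payoff=15.8200, prob=0.102400
DDUU: M=83.3085, payoff=0.0000, prob=0.025600
UDUU: M=101.8215, payoff=14.7915, prob=0.102400
DUUU: M=101.8215, payoff=14.7915, prob=0.102400
UUUU: M=124.4485, payoff=37.4185, prob=0.409600
Price = Σ prob·payoff / R^4 = 23.568397 / 1.262477 = 18.6684

price = 18.6684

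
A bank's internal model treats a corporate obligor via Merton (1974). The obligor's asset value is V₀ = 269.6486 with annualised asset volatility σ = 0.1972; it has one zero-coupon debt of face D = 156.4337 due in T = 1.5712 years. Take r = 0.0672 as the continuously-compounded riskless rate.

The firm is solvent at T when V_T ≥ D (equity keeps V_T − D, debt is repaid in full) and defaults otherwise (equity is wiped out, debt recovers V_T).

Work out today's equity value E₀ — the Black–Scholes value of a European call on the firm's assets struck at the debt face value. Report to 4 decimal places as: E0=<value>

E0=128.9535

Apply the equity-as-call identities (strike 156.4337, horizon 1.5712 years):
d₁ = [ln(V₀/D) + (r + σ²/2)T] / (σ√T)
   = [ln(269.6486/156.4337) + (0.0672 + 0.5·0.1972²)·1.5712] / (0.1972·√1.5712)
   = [0.544487 + 0.136135] / 0.247185 = 2.753490
d₂ = d₁ − σ√T = 2.753490 − 0.247185 = 2.506305
N(d₁) = 0.997052,  N(d₂) = 0.993900,  e^(−rT) = 0.899798
E₀ = V₀·N(d₁) − D·e^(−rT)·N(d₂)
   = 269.6486·0.997052 − 156.4337·0.899798·0.993900 = 128.953480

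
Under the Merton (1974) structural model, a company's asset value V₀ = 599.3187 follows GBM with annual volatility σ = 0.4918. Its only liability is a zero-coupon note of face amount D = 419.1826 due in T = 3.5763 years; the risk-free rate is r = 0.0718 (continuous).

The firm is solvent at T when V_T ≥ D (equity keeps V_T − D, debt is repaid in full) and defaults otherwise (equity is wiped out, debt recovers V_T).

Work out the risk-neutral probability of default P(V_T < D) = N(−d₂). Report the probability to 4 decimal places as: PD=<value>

Apply the equity-as-call identities (strike 419.1826, horizon 3.5763 years):
d₁ = [ln(V₀/D) + (r + σ²/2)T] / (σ√T)
   = [ln(599.3187/419.1826) + (0.0718 + 0.5·0.4918²)·3.5763] / (0.4918·√3.5763)
   = [0.357487 + 0.689273] / 0.930048 = 1.125490
d₂ = d₁ − σ√T = 1.125490 − 0.930048 = 0.195442
risk-neutral PD = N(−d₂) = N(-0.195442) = 0.422524

PD=0.4225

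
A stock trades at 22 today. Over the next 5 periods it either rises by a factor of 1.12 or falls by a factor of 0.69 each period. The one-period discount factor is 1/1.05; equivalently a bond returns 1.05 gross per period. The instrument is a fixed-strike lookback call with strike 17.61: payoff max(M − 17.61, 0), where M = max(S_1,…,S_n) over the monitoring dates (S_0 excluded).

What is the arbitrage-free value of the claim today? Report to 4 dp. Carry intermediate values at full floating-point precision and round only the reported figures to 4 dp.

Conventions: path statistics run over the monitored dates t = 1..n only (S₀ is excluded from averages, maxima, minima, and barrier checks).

price = 10.9839

With p* = (R−d)/(u−d) = 0.8372, sum probability × payoff across the paths and divide by R^5.
Enumerate all 2^5 = 32 price paths (U = up ×1.12, D = down ×0.69); each path with k up-moves has probability p*^k·(1−p*)^(5−k).
DDDDD: M=15.1800, payoff=0.0000, prob=0.000114
UDDDD: M=24.6400, payoff=7.0300, prob=0.000588
DUDDD: M=17.0016, payoff=0.0000, prob=0.000588
UUDDD: M=27.5968, payoff=9.9868, prob=0.003024
DDUDD: M=15.1800, payoff=0.0000, prob=0.000588
UDUDD: M=24.6400, payoff=7.0300, prob=0.003024
DUUDD: M=19.0418, payoff=1.4318, prob=0.003024
UUUDD: M=30.9084, payoff=13.2984, prob=0.015551
DDDUD: M=15.1800, payoff=0.0000, prob=0.000588
UDDUD: M=24.6400, payoff=7.0300, prob=0.003024
DUDUD: M=17.0016, payoff=0.0000, prob=0.003024
UUDUD: M=27.5968, payoff=9.9868, prob=0.015551
DDUUD: M=15.1800, payoff=0.0000, prob=0.003024
UDUUD: M=24.6400, payoff=7.0300, prob=0.015551
DUUUD: M=21.3268, payoff=3.7168, prob=0.015551
UUUUD: M=34.6174, payoff=17.0074, prob=0.079977
DDDDU: M=15.1800, payoff=0.0000, prob=0.000588
UDDDU: M=24.6400, payoff=7.0300, prob=0.003024
DUDDU: M=17.0016, payoff=0.0000, prob=0.003024
UUDDU: M=27.5968, payoff=9.9868, prob=0.015551
DDUDU: M=15.1800, payoff=0.0000, prob=0.003024
UDUDU: M=24.6400, payoff=7.0300, prob=0.015551
DUUDU: M=19.0418, payoff=1.4318, prob=0.015551
UUUDU: M=30.9084, payoff=13.2984, prob=0.079977
DDDUU: M=15.1800, payoff=0.0000, prob=0.003024
UDDUU: M=24.6400, payoff=7.0300, prob=0.015551
DUDUU: M=17.0016, payoff=0.0000, prob=0.015551
UUDUU: M=27.5968, payoff=9.9868, prob=0.079977
DDUUU: M=15.1800, payoff=0.0000, prob=0.015551
UDUUU: M=24.6400, payoff=7.0300, prob=0.079977
DUUUU: M=23.8860, payoff=6.2760, prob=0.079977
UUUUU: M=38.7715, payoff=21.1615, prob=0.411311
Price = Σ prob·payoff / R^5 = 14.018519 / 1.276282 = 10.9839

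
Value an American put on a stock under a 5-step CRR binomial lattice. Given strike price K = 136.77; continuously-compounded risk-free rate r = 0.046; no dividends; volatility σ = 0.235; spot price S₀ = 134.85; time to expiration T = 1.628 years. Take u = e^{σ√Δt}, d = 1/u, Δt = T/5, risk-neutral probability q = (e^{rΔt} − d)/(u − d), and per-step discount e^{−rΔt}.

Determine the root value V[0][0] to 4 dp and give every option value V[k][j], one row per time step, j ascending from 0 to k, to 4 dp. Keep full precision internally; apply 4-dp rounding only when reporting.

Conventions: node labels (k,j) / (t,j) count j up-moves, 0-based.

price = 13.6406
tree:
13.6406
21.8608 6.5260
33.6416 11.7313 1.9598
46.5834 20.3832 4.1673 0.0000
57.9012 33.6416 8.8613 0.0000 0.0000
67.7986 46.5834 18.8426 0.0000 0.0000 0.0000

Δt=0.32560  u=1.14350  d=0.87451  q=0.52263  discount=0.98513
step 5 (expiry): payoffs max(K−S,0) = 67.7986 46.5834 18.8426 0.0000 0.0000 0.0000
k=4: (k=4,j=0): S=78.8688, K−S=57.9012, hold=55.8679 ⇒ V=57.9012 exercise | (k=4,j=1): S=103.1284, K−S=33.6416, hold=31.6084 ⇒ V=33.6416 exercise | (k=4,j=2): S=134.8500, K−S=1.9200, hold=8.8613 ⇒ V=8.8613 continue | (k=4,j=3): S=176.3290, K−S=0.0000, hold=0.0000 ⇒ V=0.0000 continue | (k=4,j=4): S=230.5666, K−S=0.0000, hold=0.0000 ⇒ V=0.0000 continue
k=3: (k=3,j=0): S=90.1866, K−S=46.5834, hold=44.5502 ⇒ V=46.5834 exercise | (k=3,j=1): S=117.9274, K−S=18.8426, hold=20.3832 ⇒ V=20.3832 continue | (k=3,j=2): S=154.2010, K−S=0.0000, hold=4.1673 ⇒ V=4.1673 continue | (k=3,j=3): S=201.6323, K−S=0.0000, hold=0.0000 ⇒ V=0.0000 continue
k=2: (k=2,j=0): S=103.1284, K−S=33.6416, hold=32.4016 ⇒ V=33.6416 exercise | (k=2,j=1): S=134.8500, K−S=1.9200, hold=11.7313 ⇒ V=11.7313 continue | (k=2,j=2): S=176.3290, K−S=0.0000, hold=1.9598 ⇒ V=1.9598 continue
k=1: (k=1,j=0): S=117.9274, K−S=18.8426, hold=21.8608 ⇒ V=21.8608 continue | (k=1,j=1): S=154.2010, K−S=0.0000, hold=6.5260 ⇒ V=6.5260 continue
k=0: (k=0,j=0): S=134.8500, K−S=1.9200, hold=13.6406 ⇒ V=13.6406 continue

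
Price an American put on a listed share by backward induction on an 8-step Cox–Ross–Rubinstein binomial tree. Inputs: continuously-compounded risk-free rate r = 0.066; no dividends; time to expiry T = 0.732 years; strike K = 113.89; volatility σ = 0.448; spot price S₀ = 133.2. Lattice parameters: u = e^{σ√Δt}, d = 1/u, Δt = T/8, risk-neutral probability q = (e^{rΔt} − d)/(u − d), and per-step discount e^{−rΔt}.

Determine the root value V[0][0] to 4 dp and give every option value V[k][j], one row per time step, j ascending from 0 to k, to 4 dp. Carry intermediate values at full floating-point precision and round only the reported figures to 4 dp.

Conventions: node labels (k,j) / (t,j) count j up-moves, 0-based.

price = 9.2925
tree:
9.2925
13.6964 4.7957
19.6374 7.6443 1.8718
27.2576 11.9004 3.2818 0.4185
36.4278 17.9919 5.6684 0.8230 0.0000
46.2449 26.2156 9.6026 1.6186 0.0000 0.0000
54.8179 36.4278 15.8458 3.1833 0.0000 0.0000 0.0000
62.3043 46.2449 25.1859 6.2605 0.0000 0.0000 0.0000 0.0000
68.8420 54.8179 36.4278 12.3126 0.0000 0.0000 0.0000 0.0000 0.0000

Δt=0.09150  u=1.14513  d=0.87327  q=0.48845  discount=0.99398
step 8 (expiry): payoffs max(K−S,0) = 68.8420 54.8179 36.4278 12.3126 0.0000 0.0000 0.0000 0.0000 0.0000
k=7: (k=7,j=0): S=51.5857, K−S=62.3043, hold=61.6186 ⇒ V=62.3043 exercise | (k=7,j=1): S=67.6451, K−S=46.2449, hold=45.5592 ⇒ V=46.2449 exercise | (k=7,j=2): S=88.7041, K−S=25.1859, hold=24.5002 ⇒ V=25.1859 exercise | (k=7,j=3): S=116.3190, K−S=0.0000, hold=6.2605 ⇒ V=6.2605 continue | (k=7,j=4): S=152.5309, K−S=0.0000, hold=0.0000 ⇒ V=0.0000 continue | (k=7,j=5): S=200.0161, K−S=0.0000, hold=0.0000 ⇒ V=0.0000 continue | (k=7,j=6): S=262.2842, K−S=0.0000, hold=0.0000 ⇒ V=0.0000 continue | (k=7,j=7): S=343.9373, K−S=0.0000, hold=0.0000 ⇒ V=0.0000 continue
k=6: (k=6,j=0): S=59.0721, K−S=54.8179, hold=54.1321 ⇒ V=54.8179 exercise | (k=6,j=1): S=77.4622, K−S=36.4278, hold=35.7421 ⇒ V=36.4278 exercise | (k=6,j=2): S=101.5774, K−S=12.3126, hold=15.8458 ⇒ V=15.8458 continue | (k=6,j=3): S=133.2000, K−S=0.0000, hold=3.1833 ⇒ V=3.1833 continue | (k=6,j=4): S=174.6672, K−S=0.0000, hold=0.0000 ⇒ V=0.0000 continue | (k=6,j=5): S=229.0438, K−S=0.0000, hold=0.0000 ⇒ V=0.0000 continue | (k=6,j=6): S=300.3487, K−S=0.0000, hold=0.0000 ⇒ V=0.0000 continue
k=5: (k=5,j=0): S=67.6451, K−S=46.2449, hold=45.5592 ⇒ V=46.2449 exercise | (k=5,j=1): S=88.7041, K−S=25.1859, hold=26.2156 ⇒ V=26.2156 continue | (k=5,j=2): S=116.3190, K−S=0.0000, hold=9.6026 ⇒ V=9.6026 continue | (k=5,j=3): S=152.5309, K−S=0.0000, hold=1.6186 ⇒ V=1.6186 continue | (k=5,j=4): S=200.0161, K−S=0.0000, hold=0.0000 ⇒ V=0.0000 continue | (k=5,j=5): S=262.2842, K−S=0.0000, hold=0.0000 ⇒ V=0.0000 continue
k=4: (k=4,j=0): S=77.4622, K−S=36.4278, hold=36.2420 ⇒ V=36.4278 exercise | (k=4,j=1): S=101.5774, K−S=12.3126, hold=17.9919 ⇒ V=17.9919 continue | (k=4,j=2): S=133.2000, K−S=0.0000, hold=5.6684 ⇒ V=5.6684 continue | (k=4,j=3): S=174.6672, K−S=0.0000, hold=0.8230 ⇒ V=0.8230 continue | (k=4,j=4): S=229.0438, K−S=0.0000, hold=0.0000 ⇒ V=0.0000 continue
k=3: (k=3,j=0): S=88.7041, K−S=25.1859, hold=27.2576 ⇒ V=27.2576 continue | (k=3,j=1): S=116.3190, K−S=0.0000, hold=11.9004 ⇒ V=11.9004 continue | (k=3,j=2): S=152.5309, K−S=0.0000, hold=3.2818 ⇒ V=3.2818 continue | (k=3,j=3): S=200.0161, K−S=0.0000, hold=0.4185 ⇒ V=0.4185 continue
k=2: (k=2,j=0): S=101.5774, K−S=12.3126, hold=19.6374 ⇒ V=19.6374 continue | (k=2,j=1): S=133.2000, K−S=0.0000, hold=7.6443 ⇒ V=7.6443 continue | (k=2,j=2): S=174.6672, K−S=0.0000, hold=1.8718 ⇒ V=1.8718 continue
k=1: (k=1,j=0): S=116.3190, K−S=0.0000, hold=13.6964 ⇒ V=13.6964 continue | (k=1,j=1): S=152.5309, K−S=0.0000, hold=4.7957 ⇒ V=4.7957 continue
k=0: (k=0,j=0): S=133.2000, K−S=0.0000, hold=9.2925 ⇒ V=9.2925 continue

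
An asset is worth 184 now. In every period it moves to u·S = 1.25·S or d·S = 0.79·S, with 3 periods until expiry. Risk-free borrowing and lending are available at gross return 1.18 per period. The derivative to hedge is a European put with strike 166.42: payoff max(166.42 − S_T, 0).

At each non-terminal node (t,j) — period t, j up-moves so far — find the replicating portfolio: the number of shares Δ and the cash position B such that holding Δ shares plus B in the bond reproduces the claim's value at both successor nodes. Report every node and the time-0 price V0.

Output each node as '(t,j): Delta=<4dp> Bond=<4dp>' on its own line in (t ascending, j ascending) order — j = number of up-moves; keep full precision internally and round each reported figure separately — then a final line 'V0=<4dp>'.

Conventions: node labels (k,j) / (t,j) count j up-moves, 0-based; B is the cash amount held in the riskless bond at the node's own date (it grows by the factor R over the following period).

Under the risk-neutral measure, an up-move has probability p* = (R−d)/(u−d) = 0.8478 and values discount at R = 1.18.
At maturity the claim pays: V(3,0)=75.7008, V(3,1)=22.8770, V(3,2)=0.0000, V(3,3)=0.0000
Node (2,0) S=114.8344: V=(p*·22.8770+(1−p*)·75.7008)/1.18=26.1995; Δ=(22.8770−75.7008)/(143.5430−90.7192)=-1.0000; B=V−Δ·S=141.0339
Node (2,1) S=181.7000: V=(p*·0.0000+(1−p*)·22.8770)/1.18=2.9502; Δ=(0.0000−22.8770)/(227.1250−143.5430)=-0.2737; B=V−Δ·S=52.6828
Node (2,2) S=287.5000: V=(p*·0.0000+(1−p*)·0.0000)/1.18=0.0000; Δ=(0.0000−0.0000)/(359.3750−227.1250)=0.0000; B=V−Δ·S=0.0000
Node (1,0) S=145.3600: V=(p*·2.9502+(1−p*)·26.1995)/1.18=5.4984; Δ=(2.9502−26.1995)/(181.7000−114.8344)=-0.3477; B=V−Δ·S=56.0403
Node (1,1) S=230.0000: V=(p*·0.0000+(1−p*)·2.9502)/1.18=0.3805; Δ=(0.0000−2.9502)/(287.5000−181.7000)=-0.0279; B=V−Δ·S=6.7940
Node (0,0) S=184.0000: V=(p*·0.3805+(1−p*)·5.4984)/1.18=0.9824; Δ=(0.3805−5.4984)/(230.0000−145.3600)=-0.0605; B=V−Δ·S=12.1085
Check: Δ(0,0)·S0 + B(0,0) = 0.9824 = V0.

(0,0): Delta=-0.0605 Bond=12.1085
(1,0): Delta=-0.3477 Bond=56.0403
(1,1): Delta=-0.0279 Bond=6.7940
(2,0): Delta=-1.0000 Bond=141.0339
(2,1): Delta=-0.2737 Bond=52.6828
(2,2): Delta=0.0000 Bond=0.0000
V0=0.9824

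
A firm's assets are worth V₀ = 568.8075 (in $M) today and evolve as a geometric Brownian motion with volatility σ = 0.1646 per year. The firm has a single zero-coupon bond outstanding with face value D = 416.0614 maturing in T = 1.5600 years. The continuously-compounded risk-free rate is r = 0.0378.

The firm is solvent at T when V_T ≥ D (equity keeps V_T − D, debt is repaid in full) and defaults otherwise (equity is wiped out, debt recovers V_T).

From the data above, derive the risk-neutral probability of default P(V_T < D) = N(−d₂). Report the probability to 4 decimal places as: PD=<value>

PD=0.0441

Apply the equity-as-call identities (strike 416.0614, horizon 1.5600 years):
d₁ = [ln(V₀/D) + (r + σ²/2)T] / (σ√T)
   = [ln(568.8075/416.0614) + (0.0378 + 0.5·0.1646²)·1.5600] / (0.1646·√1.5600)
   = [0.312709 + 0.080101] / 0.205585 = 1.910690
d₂ = d₁ − σ√T = 1.910690 − 0.205585 = 1.705105
risk-neutral PD = N(−d₂) = N(-1.705105) = 0.044087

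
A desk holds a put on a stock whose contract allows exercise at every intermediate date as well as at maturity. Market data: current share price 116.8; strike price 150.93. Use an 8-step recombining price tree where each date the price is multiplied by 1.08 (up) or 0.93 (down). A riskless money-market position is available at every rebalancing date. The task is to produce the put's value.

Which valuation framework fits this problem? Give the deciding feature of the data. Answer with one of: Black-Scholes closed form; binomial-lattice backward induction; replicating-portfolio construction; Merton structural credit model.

Key observation: with exercise allowed before expiry on a discrete up/down model (8 steps from spot 116.8), the strike-150.93 put's value must be rolled back through the tree testing early exercise at each node.

framework: binomial-lattice backward induction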